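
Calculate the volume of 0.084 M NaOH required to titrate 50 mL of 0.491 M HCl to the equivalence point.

At equivalence: moles acid = moles base. moles HCl = 0.491 × 50/1000 = 0.02455 mol. V_base = moles / 0.084 × 1000 = 292.3 mL.

V_{base} = 292.3 mL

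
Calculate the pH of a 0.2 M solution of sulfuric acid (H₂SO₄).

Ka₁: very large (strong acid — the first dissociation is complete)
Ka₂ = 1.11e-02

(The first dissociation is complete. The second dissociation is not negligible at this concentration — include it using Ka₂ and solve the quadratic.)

First dissociation is complete: [H⁺]₀ = [HSO₄⁻]₀ = C = 0.2 M. Second dissociation HSO₄⁻ ⇌ H⁺ + SO₄²⁻: let x = [SO₄²⁻]. Ka₂ = (C + x)·x / (C − x) = 1.11e-02 → x² + (C + Ka₂)·x − Ka₂·C = 0 → x² + 0.21110·x − 2.220e-03 = 0. x = (−0.21110 + √(0.21110² + 4 × 2.220e-03)) / 2 = 1.0039e-02 M. [H⁺] = C + x = 0.2 + 1.0039e-02 = 2.1004e-01 M. pH = -log(2.1004e-01) = 0.68.

pH = 0.68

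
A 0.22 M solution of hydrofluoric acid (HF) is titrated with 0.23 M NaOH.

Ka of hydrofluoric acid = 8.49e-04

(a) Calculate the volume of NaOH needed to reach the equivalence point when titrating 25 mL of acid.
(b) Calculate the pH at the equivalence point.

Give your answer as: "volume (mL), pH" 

moles acid = 0.22 × 25/1000 = 0.0055 mol; V_base = moles/0.23 × 1000 = 23.9 mL. At equivalence only the conjugate base is present: [A⁻] = 0.0055/0.049 = 1.1244e-01 M. Kb = Kw/Ka = 1.18e-11; [OH⁻] = √(Kb × [A⁻]) = 1.1508e-06; pOH = 5.94; pH = 14 - pOH = 8.06.

V = 23.9 mL, pH = 8.06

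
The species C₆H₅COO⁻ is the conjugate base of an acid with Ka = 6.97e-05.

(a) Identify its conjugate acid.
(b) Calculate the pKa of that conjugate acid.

(a) The conjugate acid is formed by adding one H⁺ to C₆H₅COO⁻, giving C₆H₅COOH. (b) pKa = -log(Ka) = -log(6.97e-05) = 4.16.

Conjugate acid: C₆H₅COOH; pK_a = 4.16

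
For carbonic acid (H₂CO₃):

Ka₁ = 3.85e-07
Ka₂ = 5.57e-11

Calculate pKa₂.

pKa₂ = -log(Ka₂) = -log(5.57e-11) = 10.25.

pK_{a2} = 10.25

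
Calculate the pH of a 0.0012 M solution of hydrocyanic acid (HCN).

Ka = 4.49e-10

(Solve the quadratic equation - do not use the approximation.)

x² + Ka×x - Ka×C = 0. Using quadratic formula: [H⁺] = 7.3381e-07

pH = 6.13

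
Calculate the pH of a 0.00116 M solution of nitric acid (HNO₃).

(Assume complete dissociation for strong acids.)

[H⁺] = 0.00116 M for strong acid. pH = -log[H⁺] = -log(0.00116)

pH = 2.94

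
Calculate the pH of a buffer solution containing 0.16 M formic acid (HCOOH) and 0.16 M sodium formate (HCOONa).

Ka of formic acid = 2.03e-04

pKa = -log(2.03e-04) = 3.69. pH = pKa + log([A⁻]/[HA]) = 3.69 + log(0.16/0.16)

pH = 3.69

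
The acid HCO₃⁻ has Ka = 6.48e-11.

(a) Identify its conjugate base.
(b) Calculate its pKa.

(a) The conjugate base is formed by removing one H⁺ from HCO₃⁻, giving CO₃²⁻. (b) pKa = -log(Ka) = -log(6.48e-11) = 10.19.

Conjugate base: CO₃²⁻; pK_a = 10.19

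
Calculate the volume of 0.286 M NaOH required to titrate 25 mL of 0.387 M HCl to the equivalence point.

At equivalence: moles acid = moles base. moles HCl = 0.387 × 25/1000 = 0.009675 mol. V_base = moles / 0.286 × 1000 = 33.8 mL.

V_{base} = 33.8 mL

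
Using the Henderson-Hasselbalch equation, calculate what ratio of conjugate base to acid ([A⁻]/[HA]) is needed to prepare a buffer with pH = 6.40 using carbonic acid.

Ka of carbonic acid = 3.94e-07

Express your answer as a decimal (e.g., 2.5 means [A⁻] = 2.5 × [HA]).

pKa = -log(3.94e-07) = 6.4045. pH = pKa + log([A⁻]/[HA]), so log([A⁻]/[HA]) = pH − pKa = 6.40 − 6.4045 = -0.0045. [A⁻]/[HA] = 10^(-0.0045) = 0.990

[A⁻]/[HA] = 0.990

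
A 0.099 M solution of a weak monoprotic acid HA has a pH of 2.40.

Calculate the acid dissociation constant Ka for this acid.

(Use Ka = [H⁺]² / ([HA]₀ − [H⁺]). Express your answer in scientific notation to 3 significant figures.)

[H⁺] = 10^(−pH) = 10^(−2.40) = 3.981e-03 M. For HA ⇌ H⁺ + A⁻, Ka = [H⁺][A⁻]/[HA] = [H⁺]² / ([HA]₀ − [H⁺]) = (3.981e-03)² / (0.099 − 3.981e-03) = 1.67e-04.

K_a = 1.67e-04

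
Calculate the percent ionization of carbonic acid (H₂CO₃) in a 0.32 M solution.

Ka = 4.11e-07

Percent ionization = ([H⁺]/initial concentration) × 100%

Using Ka equilibrium: x² + Ka×x - Ka×C = 0. Solving: [H⁺] = 3.6245e-04. Percent = (3.6245e-04/0.32) × 100

Percent ionization = 0.113%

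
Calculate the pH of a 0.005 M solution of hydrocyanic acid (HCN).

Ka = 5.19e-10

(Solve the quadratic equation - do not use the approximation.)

x² + Ka×x - Ka×C = 0. Using quadratic formula: [H⁺] = 1.6106e-06

pH = 5.79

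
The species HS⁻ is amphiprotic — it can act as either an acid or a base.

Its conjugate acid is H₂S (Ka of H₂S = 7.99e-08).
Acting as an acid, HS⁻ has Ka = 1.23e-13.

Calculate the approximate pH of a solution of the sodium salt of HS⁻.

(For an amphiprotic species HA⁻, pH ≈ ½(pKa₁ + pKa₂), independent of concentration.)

pKa₁ = -log(7.99e-08) = 7.10; pKa₂ = -log(1.23e-13) = 12.91. For an amphiprotic species, pH ≈ ½(pKa₁ + pKa₂) = ½(7.10 + 12.91) = 10.00.

pH = 10.00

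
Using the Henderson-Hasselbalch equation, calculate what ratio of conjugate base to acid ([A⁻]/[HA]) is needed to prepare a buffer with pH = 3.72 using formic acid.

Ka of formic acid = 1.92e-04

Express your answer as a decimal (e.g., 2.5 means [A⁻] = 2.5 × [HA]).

pKa = -log(1.92e-04) = 3.7167. pH = pKa + log([A⁻]/[HA]), so log([A⁻]/[HA]) = pH − pKa = 3.72 − 3.7167 = 0.0033. [A⁻]/[HA] = 10^(0.0033) = 1.01

[A⁻]/[HA] = 1.01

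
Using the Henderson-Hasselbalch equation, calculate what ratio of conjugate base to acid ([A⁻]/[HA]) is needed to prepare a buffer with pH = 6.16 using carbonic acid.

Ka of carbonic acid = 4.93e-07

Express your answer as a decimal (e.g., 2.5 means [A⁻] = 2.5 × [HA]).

pKa = -log(4.93e-07) = 6.3072. pH = pKa + log([A⁻]/[HA]), so log([A⁻]/[HA]) = pH − pKa = 6.16 − 6.3072 = -0.1472. [A⁻]/[HA] = 10^(-0.1472) = 0.713

[A⁻]/[HA] = 0.713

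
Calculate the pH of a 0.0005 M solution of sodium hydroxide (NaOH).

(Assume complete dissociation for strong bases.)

[OH⁻] = 0.0005 M for strong base. pOH = -log[OH⁻] = 3.30, pH = 14 - pOH

pH = 10.70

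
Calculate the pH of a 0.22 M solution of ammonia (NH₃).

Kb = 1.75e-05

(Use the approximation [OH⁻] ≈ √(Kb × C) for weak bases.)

[OH⁻] = √(Kb × C) = √(1.75e-05 × 0.22) = 1.9621e-03. pOH = 2.71, pH = 14 - pOH

pH = 11.29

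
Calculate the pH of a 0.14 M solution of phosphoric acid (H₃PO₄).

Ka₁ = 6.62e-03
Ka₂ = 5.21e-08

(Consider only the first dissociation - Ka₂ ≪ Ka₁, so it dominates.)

First dissociation dominates. From Ka₁ = [H⁺][HA⁻]/[H₂A], x² + Ka₁·x − Ka₁·C = 0 with C = 0.14 M and Ka₁ = 6.62e-03. Solving: [H⁺] = (−Ka₁ + √(Ka₁² + 4·Ka₁·C)) / 2 = 2.7313e-02 M. pH = -log(2.7313e-02) = 1.56.

pH = 1.56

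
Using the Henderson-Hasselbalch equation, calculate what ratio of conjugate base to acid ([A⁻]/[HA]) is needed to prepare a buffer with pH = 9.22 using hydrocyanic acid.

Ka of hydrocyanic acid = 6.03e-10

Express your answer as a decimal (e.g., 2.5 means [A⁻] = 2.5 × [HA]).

pKa = -log(6.03e-10) = 9.2197. pH = pKa + log([A⁻]/[HA]), so log([A⁻]/[HA]) = pH − pKa = 9.22 − 9.2197 = 0.0003. [A⁻]/[HA] = 10^(0.0003) = 1.00

[A⁻]/[HA] = 1.00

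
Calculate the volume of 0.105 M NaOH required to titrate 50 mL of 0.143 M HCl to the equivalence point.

At equivalence: moles acid = moles base. moles HCl = 0.143 × 50/1000 = 0.00715 mol. V_base = moles / 0.105 × 1000 = 68.1 mL.

V_{base} = 68.1 mL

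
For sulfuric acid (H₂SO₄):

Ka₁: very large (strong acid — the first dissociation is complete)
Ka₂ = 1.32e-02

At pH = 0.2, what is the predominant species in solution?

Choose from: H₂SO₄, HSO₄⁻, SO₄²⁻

The first dissociation is complete, so H₂SO₄ itself is never the predominant species in water; pKa₂ = -log(1.32e-02) = 1.88. For a polyprotic acid the predominant species crosses at each pKa: below pKa_n the protonated form dominates, above it the deprotonated form does. At pH = 0.2, the predominant species is HSO₄⁻.

HSO₄⁻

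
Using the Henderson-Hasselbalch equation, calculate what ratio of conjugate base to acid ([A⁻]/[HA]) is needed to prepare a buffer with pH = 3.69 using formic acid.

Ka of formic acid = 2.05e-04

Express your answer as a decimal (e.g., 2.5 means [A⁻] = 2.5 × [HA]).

pKa = -log(2.05e-04) = 3.6882. pH = pKa + log([A⁻]/[HA]), so log([A⁻]/[HA]) = pH − pKa = 3.69 − 3.6882 = 0.0018. [A⁻]/[HA] = 10^(0.0018) = 1.00

[A⁻]/[HA] = 1.00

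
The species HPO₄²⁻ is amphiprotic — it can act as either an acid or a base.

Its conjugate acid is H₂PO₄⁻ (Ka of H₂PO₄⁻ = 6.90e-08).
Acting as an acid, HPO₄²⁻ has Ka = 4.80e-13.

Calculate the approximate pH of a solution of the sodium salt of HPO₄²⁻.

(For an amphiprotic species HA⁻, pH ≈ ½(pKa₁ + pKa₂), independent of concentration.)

pKa₁ = -log(6.90e-08) = 7.16; pKa₂ = -log(4.80e-13) = 12.32. For an amphiprotic species, pH ≈ ½(pKa₁ + pKa₂) = ½(7.16 + 12.32) = 9.74.

pH = 9.74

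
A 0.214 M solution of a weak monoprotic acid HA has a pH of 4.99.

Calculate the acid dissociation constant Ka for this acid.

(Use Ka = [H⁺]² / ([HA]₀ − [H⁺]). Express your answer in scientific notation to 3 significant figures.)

[H⁺] = 10^(−pH) = 10^(−4.99) = 1.023e-05 M. For HA ⇌ H⁺ + A⁻, Ka = [H⁺][A⁻]/[HA] = [H⁺]² / ([HA]₀ − [H⁺]) = (1.023e-05)² / (0.214 − 1.023e-05) = 4.89e-10.

K_a = 4.89e-10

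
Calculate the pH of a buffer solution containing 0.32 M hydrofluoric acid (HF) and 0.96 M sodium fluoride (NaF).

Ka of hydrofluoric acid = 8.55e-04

pKa = -log(8.55e-04) = 3.07. pH = pKa + log([A⁻]/[HA]) = 3.07 + log(0.96/0.32)

pH = 3.55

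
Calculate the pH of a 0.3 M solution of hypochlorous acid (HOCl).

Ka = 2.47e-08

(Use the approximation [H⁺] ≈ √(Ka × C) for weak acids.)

[H⁺] = √(Ka × C) = √(2.47e-08 × 0.3) = 8.6081e-05. pH = -log(8.6081e-05)

pH = 4.07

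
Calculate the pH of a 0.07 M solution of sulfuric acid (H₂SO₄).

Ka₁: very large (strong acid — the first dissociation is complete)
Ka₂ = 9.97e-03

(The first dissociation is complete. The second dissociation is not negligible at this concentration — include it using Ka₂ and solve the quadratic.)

First dissociation is complete: [H⁺]₀ = [HSO₄⁻]₀ = C = 0.07 M. Second dissociation HSO₄⁻ ⇌ H⁺ + SO₄²⁻: let x = [SO₄²⁻]. Ka₂ = (C + x)·x / (C − x) = 9.97e-03 → x² + (C + Ka₂)·x − Ka₂·C = 0 → x² + 0.07997·x − 6.979e-04 = 0. x = (−0.07997 + √(0.07997² + 4 × 6.979e-04)) / 2 = 7.9389e-03 M. [H⁺] = C + x = 0.07 + 7.9389e-03 = 7.7939e-02 M. pH = -log(7.7939e-02) = 1.11.

pH = 1.11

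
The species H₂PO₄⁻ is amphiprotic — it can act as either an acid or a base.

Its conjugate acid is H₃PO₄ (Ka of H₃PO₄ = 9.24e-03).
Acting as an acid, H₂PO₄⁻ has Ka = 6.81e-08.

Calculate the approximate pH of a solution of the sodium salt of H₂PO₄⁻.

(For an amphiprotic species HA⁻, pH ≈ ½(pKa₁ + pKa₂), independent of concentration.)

pKa₁ = -log(9.24e-03) = 2.03; pKa₂ = -log(6.81e-08) = 7.17. For an amphiprotic species, pH ≈ ½(pKa₁ + pKa₂) = ½(2.03 + 7.17) = 4.60.

pH = 4.60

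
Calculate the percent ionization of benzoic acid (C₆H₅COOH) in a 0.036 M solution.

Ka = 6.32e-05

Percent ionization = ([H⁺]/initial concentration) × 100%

Using Ka equilibrium: x² + Ka×x - Ka×C = 0. Solving: [H⁺] = 1.4771e-03. Percent = (1.4771e-03/0.036) × 100

Percent ionization = 4.1%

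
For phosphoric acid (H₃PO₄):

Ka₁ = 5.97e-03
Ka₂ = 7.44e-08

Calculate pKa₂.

pKa₂ = -log(Ka₂) = -log(7.44e-08) = 7.13.

pK_{a2} = 7.13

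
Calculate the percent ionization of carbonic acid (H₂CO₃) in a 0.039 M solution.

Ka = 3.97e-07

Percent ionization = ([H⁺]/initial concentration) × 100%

Using Ka equilibrium: x² + Ka×x - Ka×C = 0. Solving: [H⁺] = 1.2423e-04. Percent = (1.2423e-04/0.039) × 100

Percent ionization = 0.319%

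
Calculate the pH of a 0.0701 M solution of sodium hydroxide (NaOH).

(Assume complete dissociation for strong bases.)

[OH⁻] = 0.0701 M for strong base. pOH = -log[OH⁻] = 1.15, pH = 14 - pOH

pH = 12.85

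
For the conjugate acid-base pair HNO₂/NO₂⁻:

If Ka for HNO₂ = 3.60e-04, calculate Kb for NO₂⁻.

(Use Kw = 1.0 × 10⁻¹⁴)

For a conjugate pair Ka × Kb = Kw, so Kb = Kw/Ka = 1.0 × 10⁻¹⁴ / 3.60e-04 = 2.78e-11.

K_b = 2.78e-11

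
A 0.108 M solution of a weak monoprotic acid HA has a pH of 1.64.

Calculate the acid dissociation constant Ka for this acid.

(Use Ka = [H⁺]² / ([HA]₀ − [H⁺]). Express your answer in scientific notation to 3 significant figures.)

[H⁺] = 10^(−pH) = 10^(−1.64) = 2.291e-02 M. For HA ⇌ H⁺ + A⁻, Ka = [H⁺][A⁻]/[HA] = [H⁺]² / ([HA]₀ − [H⁺]) = (2.291e-02)² / (0.108 − 2.291e-02) = 6.17e-03.

K_a = 6.17e-03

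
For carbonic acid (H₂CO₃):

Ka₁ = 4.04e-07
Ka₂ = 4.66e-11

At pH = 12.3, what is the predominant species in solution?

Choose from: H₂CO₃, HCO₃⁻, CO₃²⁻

pKa₁ = 6.39, pKa₂ = 10.33. For a polyprotic acid the predominant species crosses at each pKa: below pKa_n the protonated form dominates, above it the deprotonated form does. At pH = 12.3, the predominant species is CO₃²⁻.

CO₃²⁻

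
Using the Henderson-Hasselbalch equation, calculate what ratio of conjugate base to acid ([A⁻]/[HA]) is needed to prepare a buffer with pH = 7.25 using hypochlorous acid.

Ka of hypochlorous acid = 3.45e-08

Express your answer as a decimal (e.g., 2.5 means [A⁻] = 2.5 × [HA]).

pKa = -log(3.45e-08) = 7.4622. pH = pKa + log([A⁻]/[HA]), so log([A⁻]/[HA]) = pH − pKa = 7.25 − 7.4622 = -0.2122. [A⁻]/[HA] = 10^(-0.2122) = 0.614

[A⁻]/[HA] = 0.614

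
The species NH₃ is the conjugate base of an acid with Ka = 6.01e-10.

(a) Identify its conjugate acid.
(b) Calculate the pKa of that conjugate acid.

(a) The conjugate acid is formed by adding one H⁺ to NH₃, giving NH₄⁺. (b) pKa = -log(Ka) = -log(6.01e-10) = 9.22.

Conjugate acid: NH₄⁺; pK_a = 9.22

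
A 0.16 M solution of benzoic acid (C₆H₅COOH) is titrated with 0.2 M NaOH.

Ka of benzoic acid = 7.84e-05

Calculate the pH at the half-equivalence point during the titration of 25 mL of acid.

At half-equivalence [HA] = [A⁻], so Henderson-Hasselbalch gives pH = pKa = -log(7.84e-05) = 4.11.

pH = pKa = 4.11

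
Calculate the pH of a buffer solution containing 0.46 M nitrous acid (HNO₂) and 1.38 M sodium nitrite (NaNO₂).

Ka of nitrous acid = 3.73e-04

pKa = -log(3.73e-04) = 3.43. pH = pKa + log([A⁻]/[HA]) = 3.43 + log(1.38/0.46)

pH = 3.91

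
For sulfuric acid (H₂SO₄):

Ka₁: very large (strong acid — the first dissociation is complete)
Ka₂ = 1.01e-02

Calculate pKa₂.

pKa₂ = -log(Ka₂) = -log(1.01e-02) = 2.00.

pK_{a2} = 2.00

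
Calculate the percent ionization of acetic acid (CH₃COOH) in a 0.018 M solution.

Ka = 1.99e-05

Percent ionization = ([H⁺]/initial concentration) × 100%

Using Ka equilibrium: x² + Ka×x - Ka×C = 0. Solving: [H⁺] = 5.8863e-04. Percent = (5.8863e-04/0.018) × 100

Percent ionization = 3.27%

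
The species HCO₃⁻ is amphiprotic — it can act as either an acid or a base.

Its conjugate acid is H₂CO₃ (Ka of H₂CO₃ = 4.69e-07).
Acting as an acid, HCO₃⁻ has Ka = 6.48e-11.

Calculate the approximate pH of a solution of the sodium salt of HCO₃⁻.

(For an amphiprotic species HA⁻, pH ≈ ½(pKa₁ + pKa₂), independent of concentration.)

pKa₁ = -log(4.69e-07) = 6.33; pKa₂ = -log(6.48e-11) = 10.19. For an amphiprotic species, pH ≈ ½(pKa₁ + pKa₂) = ½(6.33 + 10.19) = 8.26.

pH = 8.26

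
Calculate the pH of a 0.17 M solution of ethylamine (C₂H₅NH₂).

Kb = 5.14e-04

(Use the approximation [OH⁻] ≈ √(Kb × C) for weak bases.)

[OH⁻] = √(Kb × C) = √(5.14e-04 × 0.17) = 9.3477e-03. pOH = 2.03, pH = 14 - pOH

pH = 11.97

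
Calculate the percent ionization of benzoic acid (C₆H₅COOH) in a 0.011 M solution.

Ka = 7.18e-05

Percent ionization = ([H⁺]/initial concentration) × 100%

Using Ka equilibrium: x² + Ka×x - Ka×C = 0. Solving: [H⁺] = 8.5353e-04. Percent = (8.5353e-04/0.011) × 100

Percent ionization = 7.76%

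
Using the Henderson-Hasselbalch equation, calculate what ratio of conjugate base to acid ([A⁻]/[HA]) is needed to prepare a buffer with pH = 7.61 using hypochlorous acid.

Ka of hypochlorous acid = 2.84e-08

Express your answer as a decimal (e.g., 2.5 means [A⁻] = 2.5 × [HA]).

pKa = -log(2.84e-08) = 7.5467. pH = pKa + log([A⁻]/[HA]), so log([A⁻]/[HA]) = pH − pKa = 7.61 − 7.5467 = 0.0633. [A⁻]/[HA] = 10^(0.0633) = 1.16

[A⁻]/[HA] = 1.16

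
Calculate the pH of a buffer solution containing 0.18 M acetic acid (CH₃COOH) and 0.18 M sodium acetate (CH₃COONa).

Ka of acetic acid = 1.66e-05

pKa = -log(1.66e-05) = 4.78. pH = pKa + log([A⁻]/[HA]) = 4.78 + log(0.18/0.18)

pH = 4.78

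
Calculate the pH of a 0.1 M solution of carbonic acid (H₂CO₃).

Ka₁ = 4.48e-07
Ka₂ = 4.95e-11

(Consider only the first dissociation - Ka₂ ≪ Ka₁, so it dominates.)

First dissociation dominates. From Ka₁ = [H⁺][HA⁻]/[H₂A], x² + Ka₁·x − Ka₁·C = 0 with C = 0.1 M and Ka₁ = 4.48e-07. Solving: [H⁺] = (−Ka₁ + √(Ka₁² + 4·Ka₁·C)) / 2 = 2.1144e-04 M. pH = -log(2.1144e-04) = 3.67.

pH = 3.67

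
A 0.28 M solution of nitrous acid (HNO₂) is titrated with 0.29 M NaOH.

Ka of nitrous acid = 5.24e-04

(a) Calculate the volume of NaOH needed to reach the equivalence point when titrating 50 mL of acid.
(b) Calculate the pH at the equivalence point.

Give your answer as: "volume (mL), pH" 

moles acid = 0.28 × 50/1000 = 0.014 mol; V_base = moles/0.29 × 1000 = 48.3 mL. At equivalence only the conjugate base is present: [A⁻] = 0.014/0.098 = 1.4246e-01 M. Kb = Kw/Ka = 1.91e-11; [OH⁻] = √(Kb × [A⁻]) = 1.6488e-06; pOH = 5.78; pH = 14 - pOH = 8.22.

V = 48.3 mL, pH = 8.22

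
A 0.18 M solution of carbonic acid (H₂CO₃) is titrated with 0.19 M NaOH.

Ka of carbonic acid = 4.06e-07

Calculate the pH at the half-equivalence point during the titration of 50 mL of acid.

At half-equivalence [HA] = [A⁻], so Henderson-Hasselbalch gives pH = pKa = -log(4.06e-07) = 6.39.

pH = pKa = 6.39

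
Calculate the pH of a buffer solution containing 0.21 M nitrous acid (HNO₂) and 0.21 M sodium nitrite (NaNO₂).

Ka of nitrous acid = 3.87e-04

pKa = -log(3.87e-04) = 3.41. pH = pKa + log([A⁻]/[HA]) = 3.41 + log(0.21/0.21)

pH = 3.41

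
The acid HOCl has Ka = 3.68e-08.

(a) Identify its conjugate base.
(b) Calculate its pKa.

(a) The conjugate base is formed by removing one H⁺ from HOCl, giving OCl⁻. (b) pKa = -log(Ka) = -log(3.68e-08) = 7.43.

Conjugate base: OCl⁻; pK_a = 7.43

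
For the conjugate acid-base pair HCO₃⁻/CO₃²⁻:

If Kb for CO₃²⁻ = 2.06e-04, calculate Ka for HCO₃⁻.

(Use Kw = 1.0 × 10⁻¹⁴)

For a conjugate pair Ka × Kb = Kw, so Ka = Kw/Kb = 1.0 × 10⁻¹⁴ / 2.06e-04 = 4.85e-11.

K_a = 4.85e-11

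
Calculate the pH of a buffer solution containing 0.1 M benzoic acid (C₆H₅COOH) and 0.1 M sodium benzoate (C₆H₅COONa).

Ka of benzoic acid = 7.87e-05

pKa = -log(7.87e-05) = 4.10. pH = pKa + log([A⁻]/[HA]) = 4.10 + log(0.1/0.1)

pH = 4.10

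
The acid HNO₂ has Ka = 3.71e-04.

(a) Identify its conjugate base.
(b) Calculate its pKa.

(a) The conjugate base is formed by removing one H⁺ from HNO₂, giving NO₂⁻. (b) pKa = -log(Ka) = -log(3.71e-04) = 3.43.

Conjugate base: NO₂⁻; pK_a = 3.43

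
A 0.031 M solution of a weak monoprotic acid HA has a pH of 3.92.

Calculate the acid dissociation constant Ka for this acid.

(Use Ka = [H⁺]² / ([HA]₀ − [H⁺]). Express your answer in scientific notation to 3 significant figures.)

[H⁺] = 10^(−pH) = 10^(−3.92) = 1.202e-04 M. For HA ⇌ H⁺ + A⁻, Ka = [H⁺][A⁻]/[HA] = [H⁺]² / ([HA]₀ − [H⁺]) = (1.202e-04)² / (0.031 − 1.202e-04) = 4.68e-07.

K_a = 4.68e-07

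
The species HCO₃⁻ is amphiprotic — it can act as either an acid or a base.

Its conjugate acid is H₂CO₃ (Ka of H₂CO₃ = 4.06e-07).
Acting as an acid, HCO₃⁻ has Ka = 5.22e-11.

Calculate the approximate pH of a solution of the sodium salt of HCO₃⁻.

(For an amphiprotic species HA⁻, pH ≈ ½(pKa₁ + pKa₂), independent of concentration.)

pKa₁ = -log(4.06e-07) = 6.39; pKa₂ = -log(5.22e-11) = 10.28. For an amphiprotic species, pH ≈ ½(pKa₁ + pKa₂) = ½(6.39 + 10.28) = 8.34.

pH = 8.34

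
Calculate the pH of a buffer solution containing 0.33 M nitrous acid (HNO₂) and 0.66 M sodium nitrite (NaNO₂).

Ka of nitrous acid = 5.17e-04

pKa = -log(5.17e-04) = 3.29. pH = pKa + log([A⁻]/[HA]) = 3.29 + log(0.66/0.33)

pH = 3.59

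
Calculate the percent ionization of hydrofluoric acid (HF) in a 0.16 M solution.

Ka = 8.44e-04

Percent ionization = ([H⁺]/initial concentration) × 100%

Using Ka equilibrium: x² + Ka×x - Ka×C = 0. Solving: [H⁺] = 1.1206e-02. Percent = (1.1206e-02/0.16) × 100

Percent ionization = 7%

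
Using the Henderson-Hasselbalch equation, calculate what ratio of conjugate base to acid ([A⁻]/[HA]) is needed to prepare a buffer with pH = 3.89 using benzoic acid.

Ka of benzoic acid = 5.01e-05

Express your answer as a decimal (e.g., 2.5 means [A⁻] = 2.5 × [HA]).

pKa = -log(5.01e-05) = 4.3002. pH = pKa + log([A⁻]/[HA]), so log([A⁻]/[HA]) = pH − pKa = 3.89 − 4.3002 = -0.4102. [A⁻]/[HA] = 10^(-0.4102) = 0.389

[A⁻]/[HA] = 0.389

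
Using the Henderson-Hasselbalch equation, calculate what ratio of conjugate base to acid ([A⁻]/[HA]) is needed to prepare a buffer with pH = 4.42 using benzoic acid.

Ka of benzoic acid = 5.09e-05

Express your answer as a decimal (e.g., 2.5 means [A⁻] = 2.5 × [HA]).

pKa = -log(5.09e-05) = 4.2933. pH = pKa + log([A⁻]/[HA]), so log([A⁻]/[HA]) = pH − pKa = 4.42 − 4.2933 = 0.1267. [A⁻]/[HA] = 10^(0.1267) = 1.34

[A⁻]/[HA] = 1.34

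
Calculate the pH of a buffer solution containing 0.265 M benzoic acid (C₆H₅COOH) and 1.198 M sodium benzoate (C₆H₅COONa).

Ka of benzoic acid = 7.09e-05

pKa = -log(7.09e-05) = 4.15. pH = pKa + log([A⁻]/[HA]) = 4.15 + log(1.198/0.265)

pH = 4.80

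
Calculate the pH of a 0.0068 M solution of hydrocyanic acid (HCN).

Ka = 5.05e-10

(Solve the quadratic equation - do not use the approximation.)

x² + Ka×x - Ka×C = 0. Using quadratic formula: [H⁺] = 1.8529e-06

pH = 5.73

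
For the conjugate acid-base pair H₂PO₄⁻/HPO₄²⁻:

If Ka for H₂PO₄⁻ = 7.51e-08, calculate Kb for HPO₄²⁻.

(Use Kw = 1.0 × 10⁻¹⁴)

For a conjugate pair Ka × Kb = Kw, so Kb = Kw/Ka = 1.0 × 10⁻¹⁴ / 7.51e-08 = 1.33e-07.

K_b = 1.33e-07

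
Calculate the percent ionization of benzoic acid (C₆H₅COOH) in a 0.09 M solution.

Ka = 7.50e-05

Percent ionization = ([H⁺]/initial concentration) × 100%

Using Ka equilibrium: x² + Ka×x - Ka×C = 0. Solving: [H⁺] = 2.5608e-03. Percent = (2.5608e-03/0.09) × 100

Percent ionization = 2.85%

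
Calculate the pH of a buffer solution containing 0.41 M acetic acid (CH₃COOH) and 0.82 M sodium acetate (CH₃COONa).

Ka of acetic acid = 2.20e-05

pKa = -log(2.20e-05) = 4.66. pH = pKa + log([A⁻]/[HA]) = 4.66 + log(0.82/0.41)

pH = 4.96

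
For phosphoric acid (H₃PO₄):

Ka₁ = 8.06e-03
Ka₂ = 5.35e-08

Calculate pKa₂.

pKa₂ = -log(Ka₂) = -log(5.35e-08) = 7.27.

pK_{a2} = 7.27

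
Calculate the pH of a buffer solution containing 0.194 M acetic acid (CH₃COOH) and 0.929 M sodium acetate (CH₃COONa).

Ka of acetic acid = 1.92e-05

pKa = -log(1.92e-05) = 4.72. pH = pKa + log([A⁻]/[HA]) = 4.72 + log(0.929/0.194)

pH = 5.40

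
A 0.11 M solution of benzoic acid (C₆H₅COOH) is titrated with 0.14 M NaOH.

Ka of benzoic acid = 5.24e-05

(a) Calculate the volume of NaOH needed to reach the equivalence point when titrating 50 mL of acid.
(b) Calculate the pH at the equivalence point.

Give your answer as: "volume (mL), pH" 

moles acid = 0.11 × 50/1000 = 0.0055 mol; V_base = moles/0.14 × 1000 = 39.3 mL. At equivalence only the conjugate base is present: [A⁻] = 0.0055/0.089 = 6.1600e-02 M. Kb = Kw/Ka = 1.91e-10; [OH⁻] = √(Kb × [A⁻]) = 3.4287e-06; pOH = 5.46; pH = 14 - pOH = 8.54.

V = 39.3 mL, pH = 8.54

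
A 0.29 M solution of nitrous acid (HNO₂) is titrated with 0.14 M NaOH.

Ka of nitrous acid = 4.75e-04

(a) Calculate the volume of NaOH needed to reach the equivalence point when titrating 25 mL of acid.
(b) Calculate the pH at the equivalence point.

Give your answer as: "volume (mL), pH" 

moles acid = 0.29 × 25/1000 = 0.00725 mol; V_base = moles/0.14 × 1000 = 51.8 mL. At equivalence only the conjugate base is present: [A⁻] = 0.00725/0.077 = 9.4419e-02 M. Kb = Kw/Ka = 2.11e-11; [OH⁻] = √(Kb × [A⁻]) = 1.4099e-06; pOH = 5.85; pH = 14 - pOH = 8.15.

V = 51.8 mL, pH = 8.15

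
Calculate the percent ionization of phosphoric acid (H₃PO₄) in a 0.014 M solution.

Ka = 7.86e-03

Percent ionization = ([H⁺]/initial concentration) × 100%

Using Ka equilibrium: x² + Ka×x - Ka×C = 0. Solving: [H⁺] = 7.2720e-03. Percent = (7.2720e-03/0.014) × 100

Percent ionization = 51.9%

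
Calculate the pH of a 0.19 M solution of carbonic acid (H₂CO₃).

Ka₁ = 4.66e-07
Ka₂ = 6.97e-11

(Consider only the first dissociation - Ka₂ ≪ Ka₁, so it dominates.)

First dissociation dominates. From Ka₁ = [H⁺][HA⁻]/[H₂A], x² + Ka₁·x − Ka₁·C = 0 with C = 0.19 M and Ka₁ = 4.66e-07. Solving: [H⁺] = (−Ka₁ + √(Ka₁² + 4·Ka₁·C)) / 2 = 2.9732e-04 M. pH = -log(2.9732e-04) = 3.53.

pH = 3.53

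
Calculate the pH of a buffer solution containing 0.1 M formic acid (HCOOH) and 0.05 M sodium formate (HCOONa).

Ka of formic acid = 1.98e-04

pKa = -log(1.98e-04) = 3.70. pH = pKa + log([A⁻]/[HA]) = 3.70 + log(0.05/0.1)

pH = 3.40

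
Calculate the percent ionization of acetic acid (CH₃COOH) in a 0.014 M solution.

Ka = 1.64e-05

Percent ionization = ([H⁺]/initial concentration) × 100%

Using Ka equilibrium: x² + Ka×x - Ka×C = 0. Solving: [H⁺] = 4.7104e-04. Percent = (4.7104e-04/0.014) × 100

Percent ionization = 3.36%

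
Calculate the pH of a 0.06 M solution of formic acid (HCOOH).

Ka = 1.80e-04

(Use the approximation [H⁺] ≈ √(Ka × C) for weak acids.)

[H⁺] = √(Ka × C) = √(1.80e-04 × 0.06) = 3.2863e-03. pH = -log(3.2863e-03)

pH = 2.48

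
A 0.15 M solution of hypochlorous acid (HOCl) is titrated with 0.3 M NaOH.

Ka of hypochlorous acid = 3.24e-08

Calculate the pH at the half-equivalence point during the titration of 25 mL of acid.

At half-equivalence [HA] = [A⁻], so Henderson-Hasselbalch gives pH = pKa = -log(3.24e-08) = 7.49.

pH = pKa = 7.49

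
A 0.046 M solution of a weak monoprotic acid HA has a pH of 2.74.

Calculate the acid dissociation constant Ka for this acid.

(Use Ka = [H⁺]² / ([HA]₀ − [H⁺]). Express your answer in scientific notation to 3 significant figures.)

[H⁺] = 10^(−pH) = 10^(−2.74) = 1.820e-03 M. For HA ⇌ H⁺ + A⁻, Ka = [H⁺][A⁻]/[HA] = [H⁺]² / ([HA]₀ − [H⁺]) = (1.820e-03)² / (0.046 − 1.820e-03) = 7.49e-05.

K_a = 7.49e-05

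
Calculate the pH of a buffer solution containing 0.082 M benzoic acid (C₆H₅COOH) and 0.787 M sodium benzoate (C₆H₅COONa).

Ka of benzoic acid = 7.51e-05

pKa = -log(7.51e-05) = 4.12. pH = pKa + log([A⁻]/[HA]) = 4.12 + log(0.787/0.082)

pH = 5.11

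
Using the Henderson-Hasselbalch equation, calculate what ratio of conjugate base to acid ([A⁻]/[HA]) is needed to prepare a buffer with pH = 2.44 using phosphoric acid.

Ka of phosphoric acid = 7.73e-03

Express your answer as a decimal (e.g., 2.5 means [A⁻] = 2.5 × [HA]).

pKa = -log(7.73e-03) = 2.1118. pH = pKa + log([A⁻]/[HA]), so log([A⁻]/[HA]) = pH − pKa = 2.44 − 2.1118 = 0.3282. [A⁻]/[HA] = 10^(0.3282) = 2.13

[A⁻]/[HA] = 2.13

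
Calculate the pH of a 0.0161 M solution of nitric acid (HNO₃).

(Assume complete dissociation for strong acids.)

[H⁺] = 0.0161 M for strong acid. pH = -log[H⁺] = -log(0.0161)

pH = 1.79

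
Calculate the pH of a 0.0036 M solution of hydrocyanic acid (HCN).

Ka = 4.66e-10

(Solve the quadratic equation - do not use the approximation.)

x² + Ka×x - Ka×C = 0. Using quadratic formula: [H⁺] = 1.2950e-06

pH = 5.89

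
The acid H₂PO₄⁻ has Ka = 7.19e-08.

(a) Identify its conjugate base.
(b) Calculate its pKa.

(a) The conjugate base is formed by removing one H⁺ from H₂PO₄⁻, giving HPO₄²⁻. (b) pKa = -log(Ka) = -log(7.19e-08) = 7.14.

Conjugate base: HPO₄²⁻; pK_a = 7.14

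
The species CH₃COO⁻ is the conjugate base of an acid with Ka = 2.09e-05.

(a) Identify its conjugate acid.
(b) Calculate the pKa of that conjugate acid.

(a) The conjugate acid is formed by adding one H⁺ to CH₃COO⁻, giving CH₃COOH. (b) pKa = -log(Ka) = -log(2.09e-05) = 4.68.

Conjugate acid: CH₃COOH; pK_a = 4.68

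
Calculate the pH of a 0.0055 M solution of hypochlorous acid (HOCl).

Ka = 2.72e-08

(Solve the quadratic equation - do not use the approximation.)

x² + Ka×x - Ka×C = 0. Using quadratic formula: [H⁺] = 1.2218e-05

pH = 4.91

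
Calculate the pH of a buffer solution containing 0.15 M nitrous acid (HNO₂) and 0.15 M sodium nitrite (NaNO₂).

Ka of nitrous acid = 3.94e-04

pKa = -log(3.94e-04) = 3.40. pH = pKa + log([A⁻]/[HA]) = 3.40 + log(0.15/0.15)

pH = 3.40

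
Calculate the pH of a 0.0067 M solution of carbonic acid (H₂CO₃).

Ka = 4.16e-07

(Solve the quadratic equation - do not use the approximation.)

x² + Ka×x - Ka×C = 0. Using quadratic formula: [H⁺] = 5.2586e-05

pH = 4.28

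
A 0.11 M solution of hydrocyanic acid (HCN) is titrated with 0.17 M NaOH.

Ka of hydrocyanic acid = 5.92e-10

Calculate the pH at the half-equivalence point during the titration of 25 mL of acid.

At half-equivalence [HA] = [A⁻], so Henderson-Hasselbalch gives pH = pKa = -log(5.92e-10) = 9.23.

pH = pKa = 9.23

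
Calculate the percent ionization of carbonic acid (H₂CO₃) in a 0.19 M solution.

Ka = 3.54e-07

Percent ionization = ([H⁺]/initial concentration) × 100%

Using Ka equilibrium: x² + Ka×x - Ka×C = 0. Solving: [H⁺] = 2.5917e-04. Percent = (2.5917e-04/0.19) × 100

Percent ionization = 0.136%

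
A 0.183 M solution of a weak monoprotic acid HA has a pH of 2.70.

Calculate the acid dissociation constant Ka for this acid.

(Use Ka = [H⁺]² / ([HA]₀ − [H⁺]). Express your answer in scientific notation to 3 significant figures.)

[H⁺] = 10^(−pH) = 10^(−2.70) = 1.995e-03 M. For HA ⇌ H⁺ + A⁻, Ka = [H⁺][A⁻]/[HA] = [H⁺]² / ([HA]₀ − [H⁺]) = (1.995e-03)² / (0.183 − 1.995e-03) = 2.20e-05.

K_a = 2.20e-05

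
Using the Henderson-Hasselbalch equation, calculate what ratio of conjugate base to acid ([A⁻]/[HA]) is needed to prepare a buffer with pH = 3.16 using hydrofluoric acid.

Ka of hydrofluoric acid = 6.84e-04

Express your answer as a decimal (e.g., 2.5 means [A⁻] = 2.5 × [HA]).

pKa = -log(6.84e-04) = 3.1649. pH = pKa + log([A⁻]/[HA]), so log([A⁻]/[HA]) = pH − pKa = 3.16 − 3.1649 = -0.0049. [A⁻]/[HA] = 10^(-0.0049) = 0.989

[A⁻]/[HA] = 0.989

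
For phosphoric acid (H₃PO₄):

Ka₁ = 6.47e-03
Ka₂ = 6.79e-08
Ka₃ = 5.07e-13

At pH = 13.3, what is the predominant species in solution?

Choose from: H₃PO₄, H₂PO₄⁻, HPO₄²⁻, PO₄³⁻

pKa₁ = 2.19, pKa₂ = 7.17, pKa₃ = 12.29. For a polyprotic acid the predominant species crosses at each pKa: below pKa_n the protonated form dominates, above it the deprotonated form does. At pH = 13.3, the predominant species is PO₄³⁻.

PO₄³⁻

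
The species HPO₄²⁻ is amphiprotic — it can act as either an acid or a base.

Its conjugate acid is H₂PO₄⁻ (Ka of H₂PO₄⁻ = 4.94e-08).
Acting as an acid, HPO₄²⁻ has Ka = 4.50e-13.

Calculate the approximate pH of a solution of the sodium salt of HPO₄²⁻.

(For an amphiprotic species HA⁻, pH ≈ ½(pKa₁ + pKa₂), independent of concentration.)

pKa₁ = -log(4.94e-08) = 7.31; pKa₂ = -log(4.50e-13) = 12.35. For an amphiprotic species, pH ≈ ½(pKa₁ + pKa₂) = ½(7.31 + 12.35) = 9.83.

pH = 9.83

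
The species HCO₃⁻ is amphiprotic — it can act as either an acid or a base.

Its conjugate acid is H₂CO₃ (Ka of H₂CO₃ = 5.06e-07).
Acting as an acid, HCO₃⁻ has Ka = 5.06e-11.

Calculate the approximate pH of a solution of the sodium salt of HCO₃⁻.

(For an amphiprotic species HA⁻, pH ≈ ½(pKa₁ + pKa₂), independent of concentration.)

pKa₁ = -log(5.06e-07) = 6.30; pKa₂ = -log(5.06e-11) = 10.30. For an amphiprotic species, pH ≈ ½(pKa₁ + pKa₂) = ½(6.30 + 10.30) = 8.30.

pH = 8.30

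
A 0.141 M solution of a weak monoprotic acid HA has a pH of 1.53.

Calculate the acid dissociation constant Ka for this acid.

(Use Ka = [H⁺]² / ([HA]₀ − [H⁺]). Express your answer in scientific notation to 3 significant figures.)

[H⁺] = 10^(−pH) = 10^(−1.53) = 2.951e-02 M. For HA ⇌ H⁺ + A⁻, Ka = [H⁺][A⁻]/[HA] = [H⁺]² / ([HA]₀ − [H⁺]) = (2.951e-02)² / (0.141 − 2.951e-02) = 7.81e-03.

K_a = 7.81e-03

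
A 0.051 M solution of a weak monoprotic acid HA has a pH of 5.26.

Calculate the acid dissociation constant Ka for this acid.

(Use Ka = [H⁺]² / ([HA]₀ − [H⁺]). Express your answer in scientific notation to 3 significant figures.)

[H⁺] = 10^(−pH) = 10^(−5.26) = 5.495e-06 M. For HA ⇌ H⁺ + A⁻, Ka = [H⁺][A⁻]/[HA] = [H⁺]² / ([HA]₀ − [H⁺]) = (5.495e-06)² / (0.051 − 5.495e-06) = 5.92e-10.

K_a = 5.92e-10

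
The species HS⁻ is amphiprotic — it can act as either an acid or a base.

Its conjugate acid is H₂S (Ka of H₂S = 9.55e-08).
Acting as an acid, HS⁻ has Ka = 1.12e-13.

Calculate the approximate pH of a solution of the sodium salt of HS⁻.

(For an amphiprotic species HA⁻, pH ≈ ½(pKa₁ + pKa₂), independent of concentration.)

pKa₁ = -log(9.55e-08) = 7.02; pKa₂ = -log(1.12e-13) = 12.95. For an amphiprotic species, pH ≈ ½(pKa₁ + pKa₂) = ½(7.02 + 12.95) = 9.99.

pH = 9.99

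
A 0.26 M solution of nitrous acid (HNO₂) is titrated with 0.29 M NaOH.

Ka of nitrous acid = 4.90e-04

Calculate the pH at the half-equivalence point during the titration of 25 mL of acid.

At half-equivalence [HA] = [A⁻], so Henderson-Hasselbalch gives pH = pKa = -log(4.90e-04) = 3.31.

pH = pKa = 3.31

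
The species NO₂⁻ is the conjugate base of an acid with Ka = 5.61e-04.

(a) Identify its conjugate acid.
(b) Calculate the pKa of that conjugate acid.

(a) The conjugate acid is formed by adding one H⁺ to NO₂⁻, giving HNO₂. (b) pKa = -log(Ka) = -log(5.61e-04) = 3.25.

Conjugate acid: HNO₂; pK_a = 3.25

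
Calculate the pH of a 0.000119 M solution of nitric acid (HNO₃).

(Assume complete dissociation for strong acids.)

[H⁺] = 0.000119 M for strong acid. pH = -log[H⁺] = -log(0.000119)

pH = 3.92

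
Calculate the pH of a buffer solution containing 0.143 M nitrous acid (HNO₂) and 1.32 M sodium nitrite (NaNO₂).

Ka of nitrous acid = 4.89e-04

pKa = -log(4.89e-04) = 3.31. pH = pKa + log([A⁻]/[HA]) = 3.31 + log(1.32/0.143)

pH = 4.28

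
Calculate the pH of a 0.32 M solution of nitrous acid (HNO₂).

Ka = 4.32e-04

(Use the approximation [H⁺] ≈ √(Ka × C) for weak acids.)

[H⁺] = √(Ka × C) = √(4.32e-04 × 0.32) = 1.1758e-02. pH = -log(1.1758e-02)

pH = 1.93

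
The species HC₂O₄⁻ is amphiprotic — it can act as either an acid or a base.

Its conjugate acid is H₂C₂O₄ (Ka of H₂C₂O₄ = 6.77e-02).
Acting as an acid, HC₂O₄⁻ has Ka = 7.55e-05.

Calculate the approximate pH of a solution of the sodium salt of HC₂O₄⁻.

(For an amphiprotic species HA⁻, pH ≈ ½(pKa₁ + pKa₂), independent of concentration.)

pKa₁ = -log(6.77e-02) = 1.17; pKa₂ = -log(7.55e-05) = 4.12. For an amphiprotic species, pH ≈ ½(pKa₁ + pKa₂) = ½(1.17 + 4.12) = 2.65.

pH = 2.65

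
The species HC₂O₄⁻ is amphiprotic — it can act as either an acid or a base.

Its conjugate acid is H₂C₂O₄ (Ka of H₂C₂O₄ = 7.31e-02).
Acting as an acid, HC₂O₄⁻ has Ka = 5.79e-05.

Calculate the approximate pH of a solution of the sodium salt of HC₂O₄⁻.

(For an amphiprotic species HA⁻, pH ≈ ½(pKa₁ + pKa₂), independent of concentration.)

pKa₁ = -log(7.31e-02) = 1.14; pKa₂ = -log(5.79e-05) = 4.24. For an amphiprotic species, pH ≈ ½(pKa₁ + pKa₂) = ½(1.14 + 4.24) = 2.69.

pH = 2.69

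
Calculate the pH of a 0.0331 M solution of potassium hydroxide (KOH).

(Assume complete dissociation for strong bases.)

[OH⁻] = 0.0331 M for strong base. pOH = -log[OH⁻] = 1.48, pH = 14 - pOH

pH = 12.52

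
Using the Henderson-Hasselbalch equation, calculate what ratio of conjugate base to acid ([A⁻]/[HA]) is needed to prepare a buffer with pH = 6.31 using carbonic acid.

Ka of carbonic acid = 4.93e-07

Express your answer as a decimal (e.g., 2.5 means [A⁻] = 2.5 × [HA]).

pKa = -log(4.93e-07) = 6.3072. pH = pKa + log([A⁻]/[HA]), so log([A⁻]/[HA]) = pH − pKa = 6.31 − 6.3072 = 0.0028. [A⁻]/[HA] = 10^(0.0028) = 1.01

[A⁻]/[HA] = 1.01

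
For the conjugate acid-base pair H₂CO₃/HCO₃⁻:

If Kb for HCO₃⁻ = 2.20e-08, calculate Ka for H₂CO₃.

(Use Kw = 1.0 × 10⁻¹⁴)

For a conjugate pair Ka × Kb = Kw, so Ka = Kw/Kb = 1.0 × 10⁻¹⁴ / 2.20e-08 = 4.55e-07.

K_a = 4.55e-07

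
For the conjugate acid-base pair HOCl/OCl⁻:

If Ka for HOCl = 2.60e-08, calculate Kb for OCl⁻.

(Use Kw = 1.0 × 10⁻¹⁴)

For a conjugate pair Ka × Kb = Kw, so Kb = Kw/Ka = 1.0 × 10⁻¹⁴ / 2.60e-08 = 3.85e-07.

K_b = 3.85e-07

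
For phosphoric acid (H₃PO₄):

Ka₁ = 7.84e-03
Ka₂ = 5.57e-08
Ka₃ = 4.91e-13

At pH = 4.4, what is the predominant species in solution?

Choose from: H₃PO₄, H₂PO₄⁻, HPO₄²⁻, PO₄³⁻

pKa₁ = 2.11, pKa₂ = 7.25, pKa₃ = 12.31. For a polyprotic acid the predominant species crosses at each pKa: below pKa_n the protonated form dominates, above it the deprotonated form does. At pH = 4.4, the predominant species is H₂PO₄⁻.

H₂PO₄⁻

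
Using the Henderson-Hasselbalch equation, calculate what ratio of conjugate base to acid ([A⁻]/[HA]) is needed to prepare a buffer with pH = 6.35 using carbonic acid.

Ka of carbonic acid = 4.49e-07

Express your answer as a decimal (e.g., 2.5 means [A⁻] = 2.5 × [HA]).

pKa = -log(4.49e-07) = 6.3478. pH = pKa + log([A⁻]/[HA]), so log([A⁻]/[HA]) = pH − pKa = 6.35 − 6.3478 = 0.0022. [A⁻]/[HA] = 10^(0.0022) = 1.01

[A⁻]/[HA] = 1.01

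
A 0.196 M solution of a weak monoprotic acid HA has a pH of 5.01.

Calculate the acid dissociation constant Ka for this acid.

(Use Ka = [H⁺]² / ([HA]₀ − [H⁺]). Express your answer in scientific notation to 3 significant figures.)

[H⁺] = 10^(−pH) = 10^(−5.01) = 9.772e-06 M. For HA ⇌ H⁺ + A⁻, Ka = [H⁺][A⁻]/[HA] = [H⁺]² / ([HA]₀ − [H⁺]) = (9.772e-06)² / (0.196 − 9.772e-06) = 4.87e-10.

K_a = 4.87e-10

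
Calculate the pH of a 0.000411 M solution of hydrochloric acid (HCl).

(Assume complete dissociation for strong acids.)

[H⁺] = 0.000411 M for strong acid. pH = -log[H⁺] = -log(0.000411)

pH = 3.39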